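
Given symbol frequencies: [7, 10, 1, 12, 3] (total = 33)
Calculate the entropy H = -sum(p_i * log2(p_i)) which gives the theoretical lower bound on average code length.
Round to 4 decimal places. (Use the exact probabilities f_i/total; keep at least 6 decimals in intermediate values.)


Per-symbol terms -p_i * log2(p_i) with p_i = f_i/33:
  p = 7/33 = 0.212121: log2(p) = -2.237039, -p*log2(p) = 0.474523
  p = 10/33 = 0.303030: log2(p) = -1.722466, -p*log2(p) = 0.521959
  p = 1/33 = 0.030303: log2(p) = -5.044394, -p*log2(p) = 0.152860
  p = 12/33 = 0.363636: log2(p) = -1.459432, -p*log2(p) = 0.530702
  p = 3/33 = 0.090909: log2(p) = -3.459432, -p*log2(p) = 0.314494
H = 0.474523 + 0.521959 + 0.152860 + 0.530702 + 0.314494 = 1.994538

H = 1.9945 bits/symbol


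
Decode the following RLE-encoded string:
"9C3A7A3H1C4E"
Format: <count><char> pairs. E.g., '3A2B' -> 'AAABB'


Expanding each <count><char> pair:
  9C -> 'CCCCCCCCC'
  3A -> 'AAA'
  7A -> 'AAAAAAA'
  3H -> 'HHH'
  1C -> 'C'
  4E -> 'EEEE'

Decoded = CCCCCCCCCAAAAAAAAAAHHHCEEEE


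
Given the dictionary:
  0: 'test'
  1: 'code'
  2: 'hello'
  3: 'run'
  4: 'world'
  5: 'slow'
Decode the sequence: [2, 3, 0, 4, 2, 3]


Look up each index in the dictionary:
  2 -> 'hello'
  3 -> 'run'
  0 -> 'test'
  4 -> 'world'
  2 -> 'hello'
  3 -> 'run'

Decoded: "hello run test world hello run"


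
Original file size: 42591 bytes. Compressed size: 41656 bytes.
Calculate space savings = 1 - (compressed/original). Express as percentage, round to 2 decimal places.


ratio = compressed/original = 41656/42591 = 0.978047
savings = 1 - ratio = 1 - 0.978047 = 0.021953
as a percentage: 0.021953 * 100 = 2.2%

Space savings = 1 - 41656/42591 = 2.2%


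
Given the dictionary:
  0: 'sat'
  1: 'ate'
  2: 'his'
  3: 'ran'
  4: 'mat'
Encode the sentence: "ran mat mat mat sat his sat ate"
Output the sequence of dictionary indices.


Look up each word in the dictionary:
  'ran' -> 3
  'mat' -> 4
  'mat' -> 4
  'mat' -> 4
  'sat' -> 0
  'his' -> 2
  'sat' -> 0
  'ate' -> 1

Encoded: [3, 4, 4, 4, 0, 2, 0, 1]


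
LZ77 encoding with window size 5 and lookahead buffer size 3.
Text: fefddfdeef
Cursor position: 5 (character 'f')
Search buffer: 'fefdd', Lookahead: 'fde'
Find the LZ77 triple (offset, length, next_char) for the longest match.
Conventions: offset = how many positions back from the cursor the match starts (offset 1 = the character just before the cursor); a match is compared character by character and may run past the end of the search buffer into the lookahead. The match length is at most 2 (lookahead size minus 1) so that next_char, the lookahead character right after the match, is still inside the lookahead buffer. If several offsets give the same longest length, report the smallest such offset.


Try each offset into the search buffer:
  offset=1 (pos 4, char 'd'): match length 0
  offset=2 (pos 3, char 'd'): match length 0
  offset=3 (pos 2, char 'f'): match length 2
  offset=4 (pos 1, char 'e'): match length 0
  offset=5 (pos 0, char 'f'): match length 1
Longest match has length 2 at offset 3.
next_char = character at position 5 + 2 = 7 -> 'e'

Best match: offset=3, length=2 (matching 'fd' starting at position 2)
LZ77 triple: (3, 2, 'e')


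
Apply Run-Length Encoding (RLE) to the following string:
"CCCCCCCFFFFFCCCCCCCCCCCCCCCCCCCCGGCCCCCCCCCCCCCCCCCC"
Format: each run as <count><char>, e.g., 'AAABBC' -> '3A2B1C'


Scanning runs left to right:
  i=0: run of 'C' x 7 -> '7C'
  i=7: run of 'F' x 5 -> '5F'
  i=12: run of 'C' x 20 -> '20C'
  i=32: run of 'G' x 2 -> '2G'
  i=34: run of 'C' x 18 -> '18C'

RLE = 7C5F20C2G18C


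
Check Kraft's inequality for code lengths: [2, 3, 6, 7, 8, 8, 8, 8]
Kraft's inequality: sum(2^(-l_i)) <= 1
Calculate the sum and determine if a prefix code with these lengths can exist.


Sum = 2^(-2) + 2^(-3) + 2^(-6) + 2^(-7) + 2^(-8) + 2^(-8) + 2^(-8) + 2^(-8)
    = 0.25 + 0.125 + 0.015625 + 0.0078125 + 0.00390625 + 0.00390625 + 0.00390625 + 0.00390625
    = 106/256 = 0.4140625
Since 0.4140625 <= 1, Kraft's inequality IS satisfied.
A prefix code with these lengths CAN exist.

Kraft sum = 0.4140625. Satisfied.


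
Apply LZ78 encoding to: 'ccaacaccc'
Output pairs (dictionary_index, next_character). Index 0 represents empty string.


LZ78 encoding steps:
Dictionary: {0: ''}
Step 1: w='' (idx 0), next='c' -> output (0, 'c'), add 'c' as idx 1
Step 2: w='c' (idx 1), next='a' -> output (1, 'a'), add 'ca' as idx 2
Step 3: w='' (idx 0), next='a' -> output (0, 'a'), add 'a' as idx 3
Step 4: w='ca' (idx 2), next='c' -> output (2, 'c'), add 'cac' as idx 4
Step 5: w='c' (idx 1), next='c' -> output (1, 'c'), add 'cc' as idx 5


Encoded: [(0, 'c'), (1, 'a'), (0, 'a'), (2, 'c'), (1, 'c')]


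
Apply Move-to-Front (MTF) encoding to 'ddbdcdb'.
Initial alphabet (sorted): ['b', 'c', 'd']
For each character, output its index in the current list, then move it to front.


MTF encoding:
'd': index 2 in ['b', 'c', 'd'] -> ['d', 'b', 'c']
'd': index 0 in ['d', 'b', 'c'] -> ['d', 'b', 'c']
'b': index 1 in ['d', 'b', 'c'] -> ['b', 'd', 'c']
'd': index 1 in ['b', 'd', 'c'] -> ['d', 'b', 'c']
'c': index 2 in ['d', 'b', 'c'] -> ['c', 'd', 'b']
'd': index 1 in ['c', 'd', 'b'] -> ['d', 'c', 'b']
'b': index 2 in ['d', 'c', 'b'] -> ['b', 'd', 'c']


Output: [2, 0, 1, 1, 2, 1, 2]


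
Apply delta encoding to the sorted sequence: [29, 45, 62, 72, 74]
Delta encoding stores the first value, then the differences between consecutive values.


First value: 29
Deltas:
  45 - 29 = 16
  62 - 45 = 17
  72 - 62 = 10
  74 - 72 = 2


Delta encoded: [29, 16, 17, 10, 2]


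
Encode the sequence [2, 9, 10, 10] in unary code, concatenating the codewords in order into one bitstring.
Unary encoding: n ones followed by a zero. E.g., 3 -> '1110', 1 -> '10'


Encode each number as n ones followed by a terminating 0:
  2 -> 110 (3 bits)
  9 -> 1111111110 (10 bits)
  10 -> 11111111110 (11 bits)
  10 -> 11111111110 (11 bits)
Total length = 3 + 10 + 11 + 11 = 35 bits.

Unary([2, 9, 10, 10]) = 11011111111101111111111011111111110 (35 bits)


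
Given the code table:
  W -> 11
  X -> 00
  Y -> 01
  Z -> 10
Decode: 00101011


Decoding:
00 -> X
10 -> Z
10 -> Z
11 -> W


Result: XZZW


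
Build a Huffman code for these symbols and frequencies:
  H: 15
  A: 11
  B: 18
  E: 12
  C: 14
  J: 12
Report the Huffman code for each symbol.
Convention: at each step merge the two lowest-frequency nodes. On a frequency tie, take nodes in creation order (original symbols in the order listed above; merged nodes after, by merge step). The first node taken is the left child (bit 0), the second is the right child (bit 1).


Huffman tree construction:
Step 1: Merge A(11) + E(12) = 23
Step 2: Merge J(12) + C(14) = 26
Step 3: Merge H(15) + B(18) = 33
Step 4: Merge (A+E)(23) + (J+C)(26) = 49
Step 5: Merge (H+B)(33) + ((A+E)+(J+C))(49) = 82
Read each symbol's code off the tree from the root (left child = 0, right child = 1).

Codes:
  H: 00 (length 2)
  A: 100 (length 3)
  B: 01 (length 2)
  E: 101 (length 3)
  C: 111 (length 3)
  J: 110 (length 3)
Average code length: 213/82 = 2.5976 bits/symbol


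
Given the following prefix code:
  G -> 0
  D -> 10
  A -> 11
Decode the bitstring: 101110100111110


Decoding step by step:
Bits 10 -> D
Bits 11 -> A
Bits 10 -> D
Bits 10 -> D
Bits 0 -> G
Bits 11 -> A
Bits 11 -> A
Bits 10 -> D


Decoded message: DADDGAAD


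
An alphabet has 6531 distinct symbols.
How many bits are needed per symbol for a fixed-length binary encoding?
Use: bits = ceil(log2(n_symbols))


log2(6531) = 12.6731
Bracket: 2^12 = 4096 < 6531 <= 2^13 = 8192
So ceil(log2(6531)) = 13

bits = ceil(log2(6531)) = ceil(12.6731) = 13 bits


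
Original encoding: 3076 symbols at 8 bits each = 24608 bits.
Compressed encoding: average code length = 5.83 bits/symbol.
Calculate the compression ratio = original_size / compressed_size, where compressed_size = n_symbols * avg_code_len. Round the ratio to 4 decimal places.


original_size = n_symbols * orig_bits = 3076 * 8 = 24608 bits
compressed_size = n_symbols * avg_code_len = 3076 * 5.83 = 17933.08 bits
ratio = original_size / compressed_size = 24608 / 17933.08 = 1.3722

Compression ratio = 1.3722


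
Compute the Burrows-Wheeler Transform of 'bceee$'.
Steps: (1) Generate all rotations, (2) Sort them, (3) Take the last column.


Rotations (sorted):
  0: $bceee -> last char: e
  1: bceee$ -> last char: $
  2: ceee$b -> last char: b
  3: e$bcee -> last char: e
  4: ee$bce -> last char: e
  5: eee$bc -> last char: c


BWT = e$beec


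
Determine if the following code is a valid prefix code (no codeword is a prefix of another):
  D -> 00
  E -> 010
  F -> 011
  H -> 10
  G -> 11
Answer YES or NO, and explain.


Checking each pair (does one codeword prefix another?):
  D='00' vs E='010': no prefix
  D='00' vs F='011': no prefix
  D='00' vs H='10': no prefix
  D='00' vs G='11': no prefix
  E='010' vs D='00': no prefix
  E='010' vs F='011': no prefix
  E='010' vs H='10': no prefix
  E='010' vs G='11': no prefix
  F='011' vs D='00': no prefix
  F='011' vs E='010': no prefix
  F='011' vs H='10': no prefix
  F='011' vs G='11': no prefix
  H='10' vs D='00': no prefix
  H='10' vs E='010': no prefix
  H='10' vs F='011': no prefix
  H='10' vs G='11': no prefix
  G='11' vs D='00': no prefix
  G='11' vs E='010': no prefix
  G='11' vs F='011': no prefix
  G='11' vs H='10': no prefix
No violation found over all pairs.

YES -- this is a valid prefix code. No codeword is a prefix of any other codeword.


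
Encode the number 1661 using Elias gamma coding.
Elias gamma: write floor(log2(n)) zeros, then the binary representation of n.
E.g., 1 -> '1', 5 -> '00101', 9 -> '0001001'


num_bits = floor(log2(1661)) + 1 = 11
leading_zeros = num_bits - 1 = 10
binary(1661) = 11001111101

Elias gamma(1661) = '0000000000' + '11001111101' = 000000000011001111101 (21 bits)


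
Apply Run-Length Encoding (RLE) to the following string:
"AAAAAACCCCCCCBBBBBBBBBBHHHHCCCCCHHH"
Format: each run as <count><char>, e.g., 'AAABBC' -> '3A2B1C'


Scanning runs left to right:
  i=0: run of 'A' x 6 -> '6A'
  i=6: run of 'C' x 7 -> '7C'
  i=13: run of 'B' x 10 -> '10B'
  i=23: run of 'H' x 4 -> '4H'
  i=27: run of 'C' x 5 -> '5C'
  i=32: run of 'H' x 3 -> '3H'

RLE = 6A7C10B4H5C3H


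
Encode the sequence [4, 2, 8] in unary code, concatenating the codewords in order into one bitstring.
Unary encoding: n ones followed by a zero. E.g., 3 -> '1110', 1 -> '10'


Encode each number as n ones followed by a terminating 0:
  4 -> 11110 (5 bits)
  2 -> 110 (3 bits)
  8 -> 111111110 (9 bits)
Total length = 5 + 3 + 9 = 17 bits.

Unary([4, 2, 8]) = 11110110111111110 (17 bits)


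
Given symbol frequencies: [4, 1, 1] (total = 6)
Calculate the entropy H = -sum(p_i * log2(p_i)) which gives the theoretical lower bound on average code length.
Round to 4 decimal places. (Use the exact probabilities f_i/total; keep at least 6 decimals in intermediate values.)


Per-symbol terms -p_i * log2(p_i) with p_i = f_i/6:
  p = 4/6 = 0.666667: log2(p) = -0.584963, -p*log2(p) = 0.389975
  p = 1/6 = 0.166667: log2(p) = -2.584963, -p*log2(p) = 0.430827
  p = 1/6 = 0.166667: log2(p) = -2.584963, -p*log2(p) = 0.430827
H = 0.389975 + 0.430827 + 0.430827 = 1.251629

H = 1.2516 bits/symbol


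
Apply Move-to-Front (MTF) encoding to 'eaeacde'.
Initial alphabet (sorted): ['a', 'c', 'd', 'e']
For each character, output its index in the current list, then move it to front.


MTF encoding:
'e': index 3 in ['a', 'c', 'd', 'e'] -> ['e', 'a', 'c', 'd']
'a': index 1 in ['e', 'a', 'c', 'd'] -> ['a', 'e', 'c', 'd']
'e': index 1 in ['a', 'e', 'c', 'd'] -> ['e', 'a', 'c', 'd']
'a': index 1 in ['e', 'a', 'c', 'd'] -> ['a', 'e', 'c', 'd']
'c': index 2 in ['a', 'e', 'c', 'd'] -> ['c', 'a', 'e', 'd']
'd': index 3 in ['c', 'a', 'e', 'd'] -> ['d', 'c', 'a', 'e']
'e': index 3 in ['d', 'c', 'a', 'e'] -> ['e', 'd', 'c', 'a']


Output: [3, 1, 1, 1, 2, 3, 3]


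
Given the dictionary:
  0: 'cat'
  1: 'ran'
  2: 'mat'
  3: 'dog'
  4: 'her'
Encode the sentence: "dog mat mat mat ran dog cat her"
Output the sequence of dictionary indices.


Look up each word in the dictionary:
  'dog' -> 3
  'mat' -> 2
  'mat' -> 2
  'mat' -> 2
  'ran' -> 1
  'dog' -> 3
  'cat' -> 0
  'her' -> 4

Encoded: [3, 2, 2, 2, 1, 3, 0, 4]


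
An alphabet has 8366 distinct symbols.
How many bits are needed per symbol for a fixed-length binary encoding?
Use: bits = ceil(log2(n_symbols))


log2(8366) = 13.0303
Bracket: 2^13 = 8192 < 8366 <= 2^14 = 16384
So ceil(log2(8366)) = 14

bits = ceil(log2(8366)) = ceil(13.0303) = 14 bits


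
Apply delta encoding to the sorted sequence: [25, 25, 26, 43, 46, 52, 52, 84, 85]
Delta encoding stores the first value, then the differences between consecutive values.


First value: 25
Deltas:
  25 - 25 = 0
  26 - 25 = 1
  43 - 26 = 17
  46 - 43 = 3
  52 - 46 = 6
  52 - 52 = 0
  84 - 52 = 32
  85 - 84 = 1


Delta encoded: [25, 0, 1, 17, 3, 6, 0, 32, 1]


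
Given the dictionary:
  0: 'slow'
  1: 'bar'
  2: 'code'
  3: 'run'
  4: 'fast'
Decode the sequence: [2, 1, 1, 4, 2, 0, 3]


Look up each index in the dictionary:
  2 -> 'code'
  1 -> 'bar'
  1 -> 'bar'
  4 -> 'fast'
  2 -> 'code'
  0 -> 'slow'
  3 -> 'run'

Decoded: "code bar bar fast code slow run"


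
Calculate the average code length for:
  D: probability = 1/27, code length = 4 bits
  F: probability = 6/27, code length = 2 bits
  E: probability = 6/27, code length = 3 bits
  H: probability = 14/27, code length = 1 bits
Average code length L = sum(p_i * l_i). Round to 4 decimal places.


Weighted contributions p_i * l_i:
  D: (1/27) * 4 = 4/27
  F: (6/27) * 2 = 12/27
  E: (6/27) * 3 = 18/27
  H: (14/27) * 1 = 14/27
Sum = (4 + 12 + 18 + 14)/27 = 48/27

L = 48/27 = 1.7778 bits/symbol


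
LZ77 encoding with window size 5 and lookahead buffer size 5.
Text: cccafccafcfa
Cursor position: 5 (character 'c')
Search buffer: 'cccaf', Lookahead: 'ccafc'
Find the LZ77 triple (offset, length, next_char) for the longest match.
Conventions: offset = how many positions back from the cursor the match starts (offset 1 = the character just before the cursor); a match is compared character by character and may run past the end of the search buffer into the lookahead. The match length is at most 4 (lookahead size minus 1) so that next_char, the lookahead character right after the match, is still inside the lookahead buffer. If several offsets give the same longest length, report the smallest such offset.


Try each offset into the search buffer:
  offset=1 (pos 4, char 'f'): match length 0
  offset=2 (pos 3, char 'a'): match length 0
  offset=3 (pos 2, char 'c'): match length 1
  offset=4 (pos 1, char 'c'): match length 4
  offset=5 (pos 0, char 'c'): match length 2
Longest match has length 4 at offset 4.
next_char = character at position 5 + 4 = 9 -> 'c'

Best match: offset=4, length=4 (matching 'ccaf' starting at position 1)
LZ77 triple: (4, 4, 'c')


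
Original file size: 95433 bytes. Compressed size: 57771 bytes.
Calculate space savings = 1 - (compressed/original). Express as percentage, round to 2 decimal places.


ratio = compressed/original = 57771/95433 = 0.605357
savings = 1 - ratio = 1 - 0.605357 = 0.394643
as a percentage: 0.394643 * 100 = 39.46%

Space savings = 1 - 57771/95433 = 39.46%


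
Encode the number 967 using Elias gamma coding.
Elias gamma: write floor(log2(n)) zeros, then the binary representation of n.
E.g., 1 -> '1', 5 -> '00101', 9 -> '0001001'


num_bits = floor(log2(967)) + 1 = 10
leading_zeros = num_bits - 1 = 9
binary(967) = 1111000111

Elias gamma(967) = '000000000' + '1111000111' = 0000000001111000111 (19 bits)


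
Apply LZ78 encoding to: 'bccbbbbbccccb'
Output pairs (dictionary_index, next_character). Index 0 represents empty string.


LZ78 encoding steps:
Dictionary: {0: ''}
Step 1: w='' (idx 0), next='b' -> output (0, 'b'), add 'b' as idx 1
Step 2: w='' (idx 0), next='c' -> output (0, 'c'), add 'c' as idx 2
Step 3: w='c' (idx 2), next='b' -> output (2, 'b'), add 'cb' as idx 3
Step 4: w='b' (idx 1), next='b' -> output (1, 'b'), add 'bb' as idx 4
Step 5: w='bb' (idx 4), next='c' -> output (4, 'c'), add 'bbc' as idx 5
Step 6: w='c' (idx 2), next='c' -> output (2, 'c'), add 'cc' as idx 6
Step 7: w='cb' (idx 3), end of input -> output (3, '')


Encoded: [(0, 'b'), (0, 'c'), (2, 'b'), (1, 'b'), (4, 'c'), (2, 'c'), (3, '')]


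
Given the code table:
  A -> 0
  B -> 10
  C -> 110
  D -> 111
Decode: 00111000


Decoding:
0 -> A
0 -> A
111 -> D
0 -> A
0 -> A
0 -> A


Result: AADAAA


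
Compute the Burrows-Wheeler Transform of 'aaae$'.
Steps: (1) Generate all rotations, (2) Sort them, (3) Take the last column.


Rotations (sorted):
  0: $aaae -> last char: e
  1: aaae$ -> last char: $
  2: aae$a -> last char: a
  3: ae$aa -> last char: a
  4: e$aaa -> last char: a


BWT = e$aaa


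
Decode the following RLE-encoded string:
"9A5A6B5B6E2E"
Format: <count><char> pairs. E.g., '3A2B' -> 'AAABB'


Expanding each <count><char> pair:
  9A -> 'AAAAAAAAA'
  5A -> 'AAAAA'
  6B -> 'BBBBBB'
  5B -> 'BBBBB'
  6E -> 'EEEEEE'
  2E -> 'EE'

Decoded = AAAAAAAAAAAAAABBBBBBBBBBBEEEEEEEE


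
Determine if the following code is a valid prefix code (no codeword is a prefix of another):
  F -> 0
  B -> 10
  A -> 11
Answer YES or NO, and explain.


Checking each pair (does one codeword prefix another?):
  F='0' vs B='10': no prefix
  F='0' vs A='11': no prefix
  B='10' vs F='0': no prefix
  B='10' vs A='11': no prefix
  A='11' vs F='0': no prefix
  A='11' vs B='10': no prefix
No violation found over all pairs.

YES -- this is a valid prefix code. No codeword is a prefix of any other codeword.


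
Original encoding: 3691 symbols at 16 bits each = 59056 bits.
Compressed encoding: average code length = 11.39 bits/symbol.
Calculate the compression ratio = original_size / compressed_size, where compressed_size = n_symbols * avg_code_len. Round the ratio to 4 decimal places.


original_size = n_symbols * orig_bits = 3691 * 16 = 59056 bits
compressed_size = n_symbols * avg_code_len = 3691 * 11.39 = 42040.49 bits
ratio = original_size / compressed_size = 59056 / 42040.49 = 1.4047

Compression ratio = 1.4047


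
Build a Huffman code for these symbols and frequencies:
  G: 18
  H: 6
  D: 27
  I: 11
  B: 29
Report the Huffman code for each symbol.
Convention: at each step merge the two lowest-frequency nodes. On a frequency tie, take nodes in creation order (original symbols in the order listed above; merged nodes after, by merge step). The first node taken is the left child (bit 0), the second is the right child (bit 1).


Huffman tree construction:
Step 1: Merge H(6) + I(11) = 17
Step 2: Merge (H+I)(17) + G(18) = 35
Step 3: Merge D(27) + B(29) = 56
Step 4: Merge ((H+I)+G)(35) + (D+B)(56) = 91
Read each symbol's code off the tree from the root (left child = 0, right child = 1).

Codes:
  G: 01 (length 2)
  H: 000 (length 3)
  D: 10 (length 2)
  I: 001 (length 3)
  B: 11 (length 2)
Average code length: 199/91 = 2.1868 bits/symbol


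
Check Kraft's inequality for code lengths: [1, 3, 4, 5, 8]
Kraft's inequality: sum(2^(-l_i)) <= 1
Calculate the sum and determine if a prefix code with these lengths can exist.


Sum = 2^(-1) + 2^(-3) + 2^(-4) + 2^(-5) + 2^(-8)
    = 0.5 + 0.125 + 0.0625 + 0.03125 + 0.00390625
    = 185/256 = 0.72265625
Since 0.72265625 <= 1, Kraft's inequality IS satisfied.
A prefix code with these lengths CAN exist.

Kraft sum = 0.72265625. Satisfied.


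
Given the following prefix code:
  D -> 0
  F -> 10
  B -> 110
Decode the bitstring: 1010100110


Decoding step by step:
Bits 10 -> F
Bits 10 -> F
Bits 10 -> F
Bits 0 -> D
Bits 110 -> B


Decoded message: FFFDB


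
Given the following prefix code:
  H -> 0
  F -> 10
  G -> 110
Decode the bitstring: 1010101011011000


Decoding step by step:
Bits 10 -> F
Bits 10 -> F
Bits 10 -> F
Bits 10 -> F
Bits 110 -> G
Bits 110 -> G
Bits 0 -> H
Bits 0 -> H


Decoded message: FFFFGGHH


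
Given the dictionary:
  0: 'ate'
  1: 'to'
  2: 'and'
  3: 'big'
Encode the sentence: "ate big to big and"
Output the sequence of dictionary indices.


Look up each word in the dictionary:
  'ate' -> 0
  'big' -> 3
  'to' -> 1
  'big' -> 3
  'and' -> 2

Encoded: [0, 3, 1, 3, 2]


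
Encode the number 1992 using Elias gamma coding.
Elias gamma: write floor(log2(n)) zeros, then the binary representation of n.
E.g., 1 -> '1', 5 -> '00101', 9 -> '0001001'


num_bits = floor(log2(1992)) + 1 = 11
leading_zeros = num_bits - 1 = 10
binary(1992) = 11111001000

Elias gamma(1992) = '0000000000' + '11111001000' = 000000000011111001000 (21 bits)


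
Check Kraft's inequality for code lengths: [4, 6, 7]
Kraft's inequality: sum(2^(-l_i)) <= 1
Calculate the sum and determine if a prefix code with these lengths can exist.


Sum = 2^(-4) + 2^(-6) + 2^(-7)
    = 0.0625 + 0.015625 + 0.0078125
    = 11/128 = 0.0859375
Since 0.0859375 <= 1, Kraft's inequality IS satisfied.
A prefix code with these lengths CAN exist.

Kraft sum = 0.0859375. Satisfied.


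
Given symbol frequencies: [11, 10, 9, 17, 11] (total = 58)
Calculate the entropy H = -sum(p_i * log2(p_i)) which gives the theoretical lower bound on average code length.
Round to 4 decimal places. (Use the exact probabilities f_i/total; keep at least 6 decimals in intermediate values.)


Per-symbol terms -p_i * log2(p_i) with p_i = f_i/58:
  p = 11/58 = 0.189655: log2(p) = -2.398549, -p*log2(p) = 0.454897
  p = 10/58 = 0.172414: log2(p) = -2.536053, -p*log2(p) = 0.437251
  p = 9/58 = 0.155172: log2(p) = -2.688056, -p*log2(p) = 0.417112
  p = 17/58 = 0.293103: log2(p) = -1.770518, -p*log2(p) = 0.518945
  p = 11/58 = 0.189655: log2(p) = -2.398549, -p*log2(p) = 0.454897
H = 0.454897 + 0.437251 + 0.417112 + 0.518945 + 0.454897 = 2.283102

H = 2.2831 bits/symbol


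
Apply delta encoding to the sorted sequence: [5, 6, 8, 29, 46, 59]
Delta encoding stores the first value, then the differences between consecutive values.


First value: 5
Deltas:
  6 - 5 = 1
  8 - 6 = 2
  29 - 8 = 21
  46 - 29 = 17
  59 - 46 = 13


Delta encoded: [5, 1, 2, 21, 17, 13]


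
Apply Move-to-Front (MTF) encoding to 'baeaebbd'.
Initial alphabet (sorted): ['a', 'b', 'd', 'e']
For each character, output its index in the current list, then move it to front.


MTF encoding:
'b': index 1 in ['a', 'b', 'd', 'e'] -> ['b', 'a', 'd', 'e']
'a': index 1 in ['b', 'a', 'd', 'e'] -> ['a', 'b', 'd', 'e']
'e': index 3 in ['a', 'b', 'd', 'e'] -> ['e', 'a', 'b', 'd']
'a': index 1 in ['e', 'a', 'b', 'd'] -> ['a', 'e', 'b', 'd']
'e': index 1 in ['a', 'e', 'b', 'd'] -> ['e', 'a', 'b', 'd']
'b': index 2 in ['e', 'a', 'b', 'd'] -> ['b', 'e', 'a', 'd']
'b': index 0 in ['b', 'e', 'a', 'd'] -> ['b', 'e', 'a', 'd']
'd': index 3 in ['b', 'e', 'a', 'd'] -> ['d', 'b', 'e', 'a']


Output: [1, 1, 3, 1, 1, 2, 0, 3]


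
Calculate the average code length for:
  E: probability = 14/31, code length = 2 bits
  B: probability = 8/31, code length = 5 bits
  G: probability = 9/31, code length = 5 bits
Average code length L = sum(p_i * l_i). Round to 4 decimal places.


Weighted contributions p_i * l_i:
  E: (14/31) * 2 = 28/31
  B: (8/31) * 5 = 40/31
  G: (9/31) * 5 = 45/31
Sum = (28 + 40 + 45)/31 = 113/31

L = 113/31 = 3.6452 bits/symbol


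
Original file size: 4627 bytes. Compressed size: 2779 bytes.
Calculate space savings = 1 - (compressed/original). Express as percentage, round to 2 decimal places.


ratio = compressed/original = 2779/4627 = 0.600605
savings = 1 - ratio = 1 - 0.600605 = 0.399395
as a percentage: 0.399395 * 100 = 39.94%

Space savings = 1 - 2779/4627 = 39.94%


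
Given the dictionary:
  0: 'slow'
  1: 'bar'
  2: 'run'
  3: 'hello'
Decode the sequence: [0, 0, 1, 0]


Look up each index in the dictionary:
  0 -> 'slow'
  0 -> 'slow'
  1 -> 'bar'
  0 -> 'slow'

Decoded: "slow slow bar slow"


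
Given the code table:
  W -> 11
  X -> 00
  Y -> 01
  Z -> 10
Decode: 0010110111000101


Decoding:
00 -> X
10 -> Z
11 -> W
01 -> Y
11 -> W
00 -> X
01 -> Y
01 -> Y


Result: XZWYWXYY


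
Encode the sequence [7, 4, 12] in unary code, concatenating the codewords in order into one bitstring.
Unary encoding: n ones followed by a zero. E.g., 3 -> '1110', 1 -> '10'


Encode each number as n ones followed by a terminating 0:
  7 -> 11111110 (8 bits)
  4 -> 11110 (5 bits)
  12 -> 1111111111110 (13 bits)
Total length = 8 + 5 + 13 = 26 bits.

Unary([7, 4, 12]) = 11111110111101111111111110 (26 bits)


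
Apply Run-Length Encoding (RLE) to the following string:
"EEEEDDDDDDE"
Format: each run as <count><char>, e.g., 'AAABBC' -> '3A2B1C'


Scanning runs left to right:
  i=0: run of 'E' x 4 -> '4E'
  i=4: run of 'D' x 6 -> '6D'
  i=10: run of 'E' x 1 -> '1E'

RLE = 4E6D1E


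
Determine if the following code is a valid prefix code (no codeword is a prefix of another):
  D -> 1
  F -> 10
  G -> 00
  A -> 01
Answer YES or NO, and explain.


Checking each pair (does one codeword prefix another?):
  D='1' vs F='10': prefix -- VIOLATION

NO -- this is NOT a valid prefix code. D (1) is a prefix of F (10).


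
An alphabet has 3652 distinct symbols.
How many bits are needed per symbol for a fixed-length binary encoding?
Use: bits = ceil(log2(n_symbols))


log2(3652) = 11.8345
Bracket: 2^11 = 2048 < 3652 <= 2^12 = 4096
So ceil(log2(3652)) = 12

bits = ceil(log2(3652)) = ceil(11.8345) = 12 bits


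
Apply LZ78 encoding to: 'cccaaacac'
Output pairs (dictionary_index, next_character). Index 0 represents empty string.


LZ78 encoding steps:
Dictionary: {0: ''}
Step 1: w='' (idx 0), next='c' -> output (0, 'c'), add 'c' as idx 1
Step 2: w='c' (idx 1), next='c' -> output (1, 'c'), add 'cc' as idx 2
Step 3: w='' (idx 0), next='a' -> output (0, 'a'), add 'a' as idx 3
Step 4: w='a' (idx 3), next='a' -> output (3, 'a'), add 'aa' as idx 4
Step 5: w='c' (idx 1), next='a' -> output (1, 'a'), add 'ca' as idx 5
Step 6: w='c' (idx 1), end of input -> output (1, '')


Encoded: [(0, 'c'), (1, 'c'), (0, 'a'), (3, 'a'), (1, 'a'), (1, '')]


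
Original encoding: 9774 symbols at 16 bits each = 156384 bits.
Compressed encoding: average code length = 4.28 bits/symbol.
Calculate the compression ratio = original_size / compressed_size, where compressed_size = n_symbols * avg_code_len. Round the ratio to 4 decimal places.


original_size = n_symbols * orig_bits = 9774 * 16 = 156384 bits
compressed_size = n_symbols * avg_code_len = 9774 * 4.28 = 41832.72 bits
ratio = original_size / compressed_size = 156384 / 41832.72 = 3.7383

Compression ratio = 3.7383


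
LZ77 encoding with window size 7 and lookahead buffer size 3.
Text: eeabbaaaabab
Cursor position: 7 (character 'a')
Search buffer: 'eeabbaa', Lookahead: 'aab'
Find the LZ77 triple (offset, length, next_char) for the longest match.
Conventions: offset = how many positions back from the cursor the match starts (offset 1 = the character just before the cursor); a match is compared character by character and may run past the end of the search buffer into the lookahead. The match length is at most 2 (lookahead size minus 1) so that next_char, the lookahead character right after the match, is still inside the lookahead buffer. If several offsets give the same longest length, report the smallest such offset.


Try each offset into the search buffer:
  offset=1 (pos 6, char 'a'): match length 2
  offset=2 (pos 5, char 'a'): match length 2
  offset=3 (pos 4, char 'b'): match length 0
  offset=4 (pos 3, char 'b'): match length 0
  offset=5 (pos 2, char 'a'): match length 1
  offset=6 (pos 1, char 'e'): match length 0
  offset=7 (pos 0, char 'e'): match length 0
Longest match has length 2, found at offsets 1, 2; take the smallest, offset 1.
next_char = character at position 7 + 2 = 9 -> 'b'

Best match: offset=1, length=2 (matching 'aa' starting at position 6)
LZ77 triple: (1, 2, 'b')


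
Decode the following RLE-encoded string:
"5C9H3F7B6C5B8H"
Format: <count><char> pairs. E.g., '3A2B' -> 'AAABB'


Expanding each <count><char> pair:
  5C -> 'CCCCC'
  9H -> 'HHHHHHHHH'
  3F -> 'FFF'
  7B -> 'BBBBBBB'
  6C -> 'CCCCCC'
  5B -> 'BBBBB'
  8H -> 'HHHHHHHH'

Decoded = CCCCCHHHHHHHHHFFFBBBBBBBCCCCCCBBBBBHHHHHHHH


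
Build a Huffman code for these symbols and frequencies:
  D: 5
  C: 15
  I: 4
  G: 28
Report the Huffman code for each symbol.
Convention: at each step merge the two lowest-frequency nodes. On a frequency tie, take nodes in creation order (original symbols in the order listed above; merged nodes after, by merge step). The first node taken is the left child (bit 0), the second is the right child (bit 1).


Huffman tree construction:
Step 1: Merge I(4) + D(5) = 9
Step 2: Merge (I+D)(9) + C(15) = 24
Step 3: Merge ((I+D)+C)(24) + G(28) = 52
Read each symbol's code off the tree from the root (left child = 0, right child = 1).

Codes:
  D: 001 (length 3)
  C: 01 (length 2)
  I: 000 (length 3)
  G: 1 (length 1)
Average code length: 85/52 = 1.6346 bits/symbol


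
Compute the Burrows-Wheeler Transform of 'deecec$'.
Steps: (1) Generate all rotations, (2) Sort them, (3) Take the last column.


Rotations (sorted):
  0: $deecec -> last char: c
  1: c$deece -> last char: e
  2: cec$dee -> last char: e
  3: deecec$ -> last char: $
  4: ec$deec -> last char: c
  5: ecec$de -> last char: e
  6: eecec$d -> last char: d


BWT = cee$ced


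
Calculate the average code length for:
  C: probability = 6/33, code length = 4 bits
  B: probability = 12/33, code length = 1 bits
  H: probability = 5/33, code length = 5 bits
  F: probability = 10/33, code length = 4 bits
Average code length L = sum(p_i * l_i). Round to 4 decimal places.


Weighted contributions p_i * l_i:
  C: (6/33) * 4 = 24/33
  B: (12/33) * 1 = 12/33
  H: (5/33) * 5 = 25/33
  F: (10/33) * 4 = 40/33
Sum = (24 + 12 + 25 + 40)/33 = 101/33

L = 101/33 = 3.0606 bits/symbol


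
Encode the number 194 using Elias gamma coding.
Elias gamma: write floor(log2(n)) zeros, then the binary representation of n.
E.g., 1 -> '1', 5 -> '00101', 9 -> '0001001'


num_bits = floor(log2(194)) + 1 = 8
leading_zeros = num_bits - 1 = 7
binary(194) = 11000010

Elias gamma(194) = '0000000' + '11000010' = 000000011000010 (15 bits)


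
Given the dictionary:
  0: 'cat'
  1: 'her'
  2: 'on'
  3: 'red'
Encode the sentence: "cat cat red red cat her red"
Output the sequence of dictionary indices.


Look up each word in the dictionary:
  'cat' -> 0
  'cat' -> 0
  'red' -> 3
  'red' -> 3
  'cat' -> 0
  'her' -> 1
  'red' -> 3

Encoded: [0, 0, 3, 3, 0, 1, 3]


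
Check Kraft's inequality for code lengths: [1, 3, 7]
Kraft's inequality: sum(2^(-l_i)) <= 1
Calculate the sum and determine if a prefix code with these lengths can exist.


Sum = 2^(-1) + 2^(-3) + 2^(-7)
    = 0.5 + 0.125 + 0.0078125
    = 81/128 = 0.6328125
Since 0.6328125 <= 1, Kraft's inequality IS satisfied.
A prefix code with these lengths CAN exist.

Kraft sum = 0.6328125. Satisfied.


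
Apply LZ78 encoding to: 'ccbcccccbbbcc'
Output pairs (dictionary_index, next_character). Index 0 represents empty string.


LZ78 encoding steps:
Dictionary: {0: ''}
Step 1: w='' (idx 0), next='c' -> output (0, 'c'), add 'c' as idx 1
Step 2: w='c' (idx 1), next='b' -> output (1, 'b'), add 'cb' as idx 2
Step 3: w='c' (idx 1), next='c' -> output (1, 'c'), add 'cc' as idx 3
Step 4: w='cc' (idx 3), next='c' -> output (3, 'c'), add 'ccc' as idx 4
Step 5: w='' (idx 0), next='b' -> output (0, 'b'), add 'b' as idx 5
Step 6: w='b' (idx 5), next='b' -> output (5, 'b'), add 'bb' as idx 6
Step 7: w='cc' (idx 3), end of input -> output (3, '')


Encoded: [(0, 'c'), (1, 'b'), (1, 'c'), (3, 'c'), (0, 'b'), (5, 'b'), (3, '')]


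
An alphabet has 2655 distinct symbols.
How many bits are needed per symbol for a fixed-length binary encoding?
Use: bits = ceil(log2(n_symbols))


log2(2655) = 11.3745
Bracket: 2^11 = 2048 < 2655 <= 2^12 = 4096
So ceil(log2(2655)) = 12

bits = ceil(log2(2655)) = ceil(11.3745) = 12 bits


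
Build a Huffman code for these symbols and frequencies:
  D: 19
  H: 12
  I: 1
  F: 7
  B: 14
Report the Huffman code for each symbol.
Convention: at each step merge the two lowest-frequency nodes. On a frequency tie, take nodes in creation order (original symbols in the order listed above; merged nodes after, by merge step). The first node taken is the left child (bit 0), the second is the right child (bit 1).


Huffman tree construction:
Step 1: Merge I(1) + F(7) = 8
Step 2: Merge (I+F)(8) + H(12) = 20
Step 3: Merge B(14) + D(19) = 33
Step 4: Merge ((I+F)+H)(20) + (B+D)(33) = 53
Read each symbol's code off the tree from the root (left child = 0, right child = 1).

Codes:
  D: 11 (length 2)
  H: 01 (length 2)
  I: 000 (length 3)
  F: 001 (length 3)
  B: 10 (length 2)
Average code length: 114/53 = 2.1509 bits/symbol


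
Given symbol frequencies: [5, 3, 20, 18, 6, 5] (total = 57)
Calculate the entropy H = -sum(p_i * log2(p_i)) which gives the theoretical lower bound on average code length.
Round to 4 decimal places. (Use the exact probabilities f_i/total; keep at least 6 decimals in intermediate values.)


Per-symbol terms -p_i * log2(p_i) with p_i = f_i/57:
  p = 5/57 = 0.087719: log2(p) = -3.510962, -p*log2(p) = 0.307979
  p = 3/57 = 0.052632: log2(p) = -4.247928, -p*log2(p) = 0.223575
  p = 20/57 = 0.350877: log2(p) = -1.510962, -p*log2(p) = 0.530162
  p = 18/57 = 0.315789: log2(p) = -1.662965, -p*log2(p) = 0.525147
  p = 6/57 = 0.105263: log2(p) = -3.247928, -p*log2(p) = 0.341887
  p = 5/57 = 0.087719: log2(p) = -3.510962, -p*log2(p) = 0.307979
H = 0.307979 + 0.223575 + 0.530162 + 0.525147 + 0.341887 + 0.307979 = 2.236729

H = 2.2367 bits/symbol


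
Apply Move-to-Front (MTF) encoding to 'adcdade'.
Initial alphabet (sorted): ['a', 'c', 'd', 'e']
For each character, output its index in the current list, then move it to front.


MTF encoding:
'a': index 0 in ['a', 'c', 'd', 'e'] -> ['a', 'c', 'd', 'e']
'd': index 2 in ['a', 'c', 'd', 'e'] -> ['d', 'a', 'c', 'e']
'c': index 2 in ['d', 'a', 'c', 'e'] -> ['c', 'd', 'a', 'e']
'd': index 1 in ['c', 'd', 'a', 'e'] -> ['d', 'c', 'a', 'e']
'a': index 2 in ['d', 'c', 'a', 'e'] -> ['a', 'd', 'c', 'e']
'd': index 1 in ['a', 'd', 'c', 'e'] -> ['d', 'a', 'c', 'e']
'e': index 3 in ['d', 'a', 'c', 'e'] -> ['e', 'd', 'a', 'c']


Output: [0, 2, 2, 1, 2, 1, 3]


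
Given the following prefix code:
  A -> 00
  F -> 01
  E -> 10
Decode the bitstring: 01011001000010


Decoding step by step:
Bits 01 -> F
Bits 01 -> F
Bits 10 -> E
Bits 01 -> F
Bits 00 -> A
Bits 00 -> A
Bits 10 -> E


Decoded message: FFEFAAE


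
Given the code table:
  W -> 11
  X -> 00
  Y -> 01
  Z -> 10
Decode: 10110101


Decoding:
10 -> Z
11 -> W
01 -> Y
01 -> Y


Result: ZWYY


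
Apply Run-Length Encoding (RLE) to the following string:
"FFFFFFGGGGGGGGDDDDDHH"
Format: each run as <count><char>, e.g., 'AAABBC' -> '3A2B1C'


Scanning runs left to right:
  i=0: run of 'F' x 6 -> '6F'
  i=6: run of 'G' x 8 -> '8G'
  i=14: run of 'D' x 5 -> '5D'
  i=19: run of 'H' x 2 -> '2H'

RLE = 6F8G5D2H


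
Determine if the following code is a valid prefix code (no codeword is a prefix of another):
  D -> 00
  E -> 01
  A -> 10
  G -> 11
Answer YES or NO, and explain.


Checking each pair (does one codeword prefix another?):
  D='00' vs E='01': no prefix
  D='00' vs A='10': no prefix
  D='00' vs G='11': no prefix
  E='01' vs D='00': no prefix
  E='01' vs A='10': no prefix
  E='01' vs G='11': no prefix
  A='10' vs D='00': no prefix
  A='10' vs E='01': no prefix
  A='10' vs G='11': no prefix
  G='11' vs D='00': no prefix
  G='11' vs E='01': no prefix
  G='11' vs A='10': no prefix
No violation found over all pairs.

YES -- this is a valid prefix code. No codeword is a prefix of any other codeword.


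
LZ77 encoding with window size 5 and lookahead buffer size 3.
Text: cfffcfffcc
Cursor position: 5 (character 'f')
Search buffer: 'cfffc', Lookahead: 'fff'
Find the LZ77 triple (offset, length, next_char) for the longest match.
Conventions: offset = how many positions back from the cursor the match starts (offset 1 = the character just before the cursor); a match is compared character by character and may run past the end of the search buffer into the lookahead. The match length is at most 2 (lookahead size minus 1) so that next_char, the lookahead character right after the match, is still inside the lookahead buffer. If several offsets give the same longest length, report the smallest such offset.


Try each offset into the search buffer:
  offset=1 (pos 4, char 'c'): match length 0
  offset=2 (pos 3, char 'f'): match length 1
  offset=3 (pos 2, char 'f'): match length 2
  offset=4 (pos 1, char 'f'): match length 2
  offset=5 (pos 0, char 'c'): match length 0
Longest match has length 2, found at offsets 3, 4; take the smallest, offset 3.
next_char = character at position 5 + 2 = 7 -> 'f'

Best match: offset=3, length=2 (matching 'ff' starting at position 2)
LZ77 triple: (3, 2, 'f')


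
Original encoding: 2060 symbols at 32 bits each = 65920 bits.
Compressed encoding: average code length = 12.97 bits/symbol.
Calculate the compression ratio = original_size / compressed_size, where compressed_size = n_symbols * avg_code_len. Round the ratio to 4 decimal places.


original_size = n_symbols * orig_bits = 2060 * 32 = 65920 bits
compressed_size = n_symbols * avg_code_len = 2060 * 12.97 = 26718.2 bits
ratio = original_size / compressed_size = 65920 / 26718.2 = 2.4672

Compression ratio = 2.4672


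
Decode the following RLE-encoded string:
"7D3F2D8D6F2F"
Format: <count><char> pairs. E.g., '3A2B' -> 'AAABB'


Expanding each <count><char> pair:
  7D -> 'DDDDDDD'
  3F -> 'FFF'
  2D -> 'DD'
  8D -> 'DDDDDDDD'
  6F -> 'FFFFFF'
  2F -> 'FF'

Decoded = DDDDDDDFFFDDDDDDDDDDFFFFFFFF


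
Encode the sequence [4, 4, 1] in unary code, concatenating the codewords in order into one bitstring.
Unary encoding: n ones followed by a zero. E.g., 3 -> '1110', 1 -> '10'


Encode each number as n ones followed by a terminating 0:
  4 -> 11110 (5 bits)
  4 -> 11110 (5 bits)
  1 -> 10 (2 bits)
Total length = 5 + 5 + 2 = 12 bits.

Unary([4, 4, 1]) = 111101111010 (12 bits)


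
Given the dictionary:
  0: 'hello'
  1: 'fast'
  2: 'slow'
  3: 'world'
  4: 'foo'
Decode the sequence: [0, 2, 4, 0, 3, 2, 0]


Look up each index in the dictionary:
  0 -> 'hello'
  2 -> 'slow'
  4 -> 'foo'
  0 -> 'hello'
  3 -> 'world'
  2 -> 'slow'
  0 -> 'hello'

Decoded: "hello slow foo hello world slow hello"


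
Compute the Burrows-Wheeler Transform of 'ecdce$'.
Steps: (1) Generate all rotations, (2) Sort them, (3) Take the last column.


Rotations (sorted):
  0: $ecdce -> last char: e
  1: cdce$e -> last char: e
  2: ce$ecd -> last char: d
  3: dce$ec -> last char: c
  4: e$ecdc -> last char: c
  5: ecdce$ -> last char: $


BWT = eedcc$


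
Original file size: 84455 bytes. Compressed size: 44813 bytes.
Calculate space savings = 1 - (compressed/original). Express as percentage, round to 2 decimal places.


ratio = compressed/original = 44813/84455 = 0.530614
savings = 1 - ratio = 1 - 0.530614 = 0.469386
as a percentage: 0.469386 * 100 = 46.94%

Space savings = 1 - 44813/84455 = 46.94%


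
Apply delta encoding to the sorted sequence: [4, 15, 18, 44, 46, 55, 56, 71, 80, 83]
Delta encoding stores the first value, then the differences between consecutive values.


First value: 4
Deltas:
  15 - 4 = 11
  18 - 15 = 3
  44 - 18 = 26
  46 - 44 = 2
  55 - 46 = 9
  56 - 55 = 1
  71 - 56 = 15
  80 - 71 = 9
  83 - 80 = 3


Delta encoded: [4, 11, 3, 26, 2, 9, 1, 15, 9, 3]


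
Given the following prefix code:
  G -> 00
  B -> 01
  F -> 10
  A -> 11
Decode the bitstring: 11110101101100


Decoding step by step:
Bits 11 -> A
Bits 11 -> A
Bits 01 -> B
Bits 01 -> B
Bits 10 -> F
Bits 11 -> A
Bits 00 -> G


Decoded message: AABBFAG


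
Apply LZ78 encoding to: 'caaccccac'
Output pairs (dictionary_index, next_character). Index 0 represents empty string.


LZ78 encoding steps:
Dictionary: {0: ''}
Step 1: w='' (idx 0), next='c' -> output (0, 'c'), add 'c' as idx 1
Step 2: w='' (idx 0), next='a' -> output (0, 'a'), add 'a' as idx 2
Step 3: w='a' (idx 2), next='c' -> output (2, 'c'), add 'ac' as idx 3
Step 4: w='c' (idx 1), next='c' -> output (1, 'c'), add 'cc' as idx 4
Step 5: w='c' (idx 1), next='a' -> output (1, 'a'), add 'ca' as idx 5
Step 6: w='c' (idx 1), end of input -> output (1, '')


Encoded: [(0, 'c'), (0, 'a'), (2, 'c'), (1, 'c'), (1, 'a'), (1, '')]
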